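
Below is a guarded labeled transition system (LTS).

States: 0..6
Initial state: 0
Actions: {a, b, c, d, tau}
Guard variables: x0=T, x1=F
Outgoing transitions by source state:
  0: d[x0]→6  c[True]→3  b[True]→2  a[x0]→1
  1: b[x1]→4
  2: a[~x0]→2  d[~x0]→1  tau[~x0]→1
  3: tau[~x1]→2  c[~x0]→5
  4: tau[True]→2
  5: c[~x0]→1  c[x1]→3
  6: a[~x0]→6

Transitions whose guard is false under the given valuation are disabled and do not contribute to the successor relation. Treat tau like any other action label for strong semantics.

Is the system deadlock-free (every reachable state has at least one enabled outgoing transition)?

Reach set: {0,1,2,3,6}
  0: a→1  b→2  c→3  d→6  [4 out]
  1: ∅  [STUCK]
  2: ∅  [STUCK]
  3: tau→2  [1 out]
  6: ∅  [STUCK]
witness 1: a

Answer: DEADLOCK at state 1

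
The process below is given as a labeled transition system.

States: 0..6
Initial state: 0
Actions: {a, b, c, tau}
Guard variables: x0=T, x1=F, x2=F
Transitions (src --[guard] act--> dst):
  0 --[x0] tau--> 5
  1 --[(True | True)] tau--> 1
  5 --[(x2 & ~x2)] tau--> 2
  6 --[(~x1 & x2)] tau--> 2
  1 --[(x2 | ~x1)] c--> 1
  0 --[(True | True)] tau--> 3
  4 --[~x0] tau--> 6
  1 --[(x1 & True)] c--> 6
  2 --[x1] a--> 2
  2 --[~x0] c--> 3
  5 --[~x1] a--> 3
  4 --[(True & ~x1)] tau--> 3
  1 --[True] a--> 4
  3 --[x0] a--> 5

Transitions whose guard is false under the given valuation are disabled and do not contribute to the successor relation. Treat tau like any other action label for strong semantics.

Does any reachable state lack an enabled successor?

Answer: DEADLOCK-FREE

Analysis:
Reach set: {0,3,5}
  0: tau→3  tau→5  [2 exit(s)]
  3: a→5  [1 exit(s)]
  5: a→3  [1 exit(s)]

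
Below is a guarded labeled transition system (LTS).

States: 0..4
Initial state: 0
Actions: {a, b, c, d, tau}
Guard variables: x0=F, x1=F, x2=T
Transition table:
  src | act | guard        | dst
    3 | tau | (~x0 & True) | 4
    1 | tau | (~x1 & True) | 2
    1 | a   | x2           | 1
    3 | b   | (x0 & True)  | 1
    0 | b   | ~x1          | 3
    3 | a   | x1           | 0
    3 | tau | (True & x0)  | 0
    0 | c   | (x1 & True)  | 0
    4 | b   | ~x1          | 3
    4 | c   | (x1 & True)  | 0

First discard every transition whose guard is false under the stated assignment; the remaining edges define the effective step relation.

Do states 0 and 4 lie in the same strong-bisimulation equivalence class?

Answer: BISIMILAR

Analysis:
Bisimulation quotient by refinement:
  P[0] = {{0,1,2,3,4}}
  P[1] = {{0,4},{1},{2},{3}}
stable after 2 split(s): 4 block(s)
[0]={0,4}  [4]={0,4}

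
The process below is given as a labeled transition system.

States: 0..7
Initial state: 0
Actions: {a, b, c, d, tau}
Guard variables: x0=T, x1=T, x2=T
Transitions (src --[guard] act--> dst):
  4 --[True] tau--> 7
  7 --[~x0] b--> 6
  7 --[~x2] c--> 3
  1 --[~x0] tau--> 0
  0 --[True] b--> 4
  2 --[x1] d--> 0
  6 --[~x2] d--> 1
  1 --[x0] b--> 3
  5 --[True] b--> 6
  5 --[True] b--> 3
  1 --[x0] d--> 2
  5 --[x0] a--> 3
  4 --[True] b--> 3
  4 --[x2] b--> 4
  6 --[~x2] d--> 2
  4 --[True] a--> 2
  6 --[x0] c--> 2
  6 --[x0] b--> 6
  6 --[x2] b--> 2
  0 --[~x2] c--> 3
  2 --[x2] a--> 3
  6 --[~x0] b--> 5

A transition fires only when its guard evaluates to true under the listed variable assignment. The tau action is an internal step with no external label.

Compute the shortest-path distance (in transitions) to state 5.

Answer: UNREACHABLE

Trace:
Breadth-first toward 5:
  L0 = {0}
  L1 = {4}
  L2 = {2,3,7}
5 never appears.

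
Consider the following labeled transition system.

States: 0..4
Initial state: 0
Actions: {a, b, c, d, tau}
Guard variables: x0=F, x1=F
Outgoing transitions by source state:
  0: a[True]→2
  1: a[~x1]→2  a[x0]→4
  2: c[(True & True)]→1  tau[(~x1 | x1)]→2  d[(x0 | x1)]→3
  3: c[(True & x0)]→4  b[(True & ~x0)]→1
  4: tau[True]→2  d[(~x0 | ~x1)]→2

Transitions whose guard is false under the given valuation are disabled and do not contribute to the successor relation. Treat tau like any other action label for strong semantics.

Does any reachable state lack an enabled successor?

R = {0,1,2}
  0: a→2  [1 out]
  1: a→2  [1 out]
  2: c→1  tau→2  [2 out]

Answer: DEADLOCK-FREE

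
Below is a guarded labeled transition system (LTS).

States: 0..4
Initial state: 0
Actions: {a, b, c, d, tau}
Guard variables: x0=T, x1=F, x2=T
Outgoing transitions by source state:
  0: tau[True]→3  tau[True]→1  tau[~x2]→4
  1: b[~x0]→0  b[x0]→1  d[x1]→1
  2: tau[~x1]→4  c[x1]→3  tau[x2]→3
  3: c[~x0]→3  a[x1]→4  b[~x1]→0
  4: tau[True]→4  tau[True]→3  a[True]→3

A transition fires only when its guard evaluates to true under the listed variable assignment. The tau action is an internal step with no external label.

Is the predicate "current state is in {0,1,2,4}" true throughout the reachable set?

Answer: INVARIANT VIOLATED at state 3

Working:
Safe = {0,1,2,4}
Reachable = {0,1,3}
  0: ✓
  1: ✓
  3: VIOLATES
witness against invariant: tau → 3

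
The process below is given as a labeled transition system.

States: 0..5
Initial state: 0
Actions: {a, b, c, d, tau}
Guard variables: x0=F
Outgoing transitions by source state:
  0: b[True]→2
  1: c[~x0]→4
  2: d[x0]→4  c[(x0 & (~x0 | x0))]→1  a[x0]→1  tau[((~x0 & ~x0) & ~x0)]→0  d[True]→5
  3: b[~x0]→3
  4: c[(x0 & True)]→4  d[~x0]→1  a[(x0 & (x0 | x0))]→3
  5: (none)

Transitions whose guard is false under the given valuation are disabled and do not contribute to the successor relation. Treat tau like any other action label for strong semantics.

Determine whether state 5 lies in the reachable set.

Guard filter leaves 6 enabled edge(s).
L0 = {0}
L1 = {2}  total {0,2}
L2 = {5}  total {0,2,5}
R = {0,2,5}
Path to 5: b·d

Answer: REACHABLE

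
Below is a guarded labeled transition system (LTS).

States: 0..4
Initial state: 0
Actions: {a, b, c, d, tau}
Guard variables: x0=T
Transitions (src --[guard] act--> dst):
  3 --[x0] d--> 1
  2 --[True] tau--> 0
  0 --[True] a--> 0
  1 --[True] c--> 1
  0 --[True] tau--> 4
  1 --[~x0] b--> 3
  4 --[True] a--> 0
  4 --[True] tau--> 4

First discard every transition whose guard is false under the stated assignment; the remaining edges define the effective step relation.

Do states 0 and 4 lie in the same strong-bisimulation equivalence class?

Compute ~ classes (split until stable):
  round 0: {{0,1,2,3,4}}
  round 1: {{0,4},{1},{2},{3}}
Fixed point at round 2; 4 class(es).
class of 0: {0,4}; class of 4: {0,4}

Answer: BISIMILAR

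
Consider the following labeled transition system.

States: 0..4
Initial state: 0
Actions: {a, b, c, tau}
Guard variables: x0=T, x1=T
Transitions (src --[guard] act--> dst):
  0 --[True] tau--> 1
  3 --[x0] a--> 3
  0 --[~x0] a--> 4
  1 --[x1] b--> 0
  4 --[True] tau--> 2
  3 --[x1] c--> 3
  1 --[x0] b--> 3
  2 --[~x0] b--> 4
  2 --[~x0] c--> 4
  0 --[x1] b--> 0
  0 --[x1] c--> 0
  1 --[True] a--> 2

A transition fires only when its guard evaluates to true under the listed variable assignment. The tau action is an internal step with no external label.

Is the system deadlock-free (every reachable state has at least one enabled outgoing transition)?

Answer: DEADLOCK at state 2

Analysis:
R = {0,1,2,3}
  0: b→0  c→0  tau→1  [3 out]
  1: a→2  b→0  b→3  [3 out]
  2: ∅  [deadlock]
  3: a→3  c→3  [2 out]
trace reaching 2: tau·a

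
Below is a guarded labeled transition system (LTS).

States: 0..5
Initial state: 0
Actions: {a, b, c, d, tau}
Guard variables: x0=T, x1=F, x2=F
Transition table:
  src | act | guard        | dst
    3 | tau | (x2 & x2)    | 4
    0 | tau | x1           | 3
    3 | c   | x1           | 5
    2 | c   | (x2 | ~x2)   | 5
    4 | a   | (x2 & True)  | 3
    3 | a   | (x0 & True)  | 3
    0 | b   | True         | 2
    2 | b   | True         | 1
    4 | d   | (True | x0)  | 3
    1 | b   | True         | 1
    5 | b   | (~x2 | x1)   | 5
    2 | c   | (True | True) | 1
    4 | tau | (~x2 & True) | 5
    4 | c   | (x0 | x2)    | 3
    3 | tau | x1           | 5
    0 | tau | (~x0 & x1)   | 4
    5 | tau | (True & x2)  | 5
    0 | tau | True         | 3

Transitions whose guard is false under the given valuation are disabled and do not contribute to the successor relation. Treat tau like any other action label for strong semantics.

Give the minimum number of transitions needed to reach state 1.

BFS to 1:
  L0 = {0}
  L1 = {2,3}
  L2 = {1,5}
depth(1)=2, e.g. b·b

Answer: 2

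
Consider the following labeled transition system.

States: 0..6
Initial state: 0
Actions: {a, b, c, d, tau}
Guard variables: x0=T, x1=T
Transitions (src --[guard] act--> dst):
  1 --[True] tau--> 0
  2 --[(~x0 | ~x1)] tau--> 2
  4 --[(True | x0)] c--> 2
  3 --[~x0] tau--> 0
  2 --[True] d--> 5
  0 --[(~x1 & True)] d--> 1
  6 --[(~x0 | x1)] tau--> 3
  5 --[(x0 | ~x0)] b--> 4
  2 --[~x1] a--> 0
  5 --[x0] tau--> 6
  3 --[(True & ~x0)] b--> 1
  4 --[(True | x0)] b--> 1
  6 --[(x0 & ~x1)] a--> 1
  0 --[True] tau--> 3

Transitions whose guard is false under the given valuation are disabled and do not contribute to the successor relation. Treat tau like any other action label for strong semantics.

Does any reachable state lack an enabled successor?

R = {0,3}
  0: tau→3  [1 out]
  3: ∅  [deadlock]
witness 3: tau

Answer: DEADLOCK at state 3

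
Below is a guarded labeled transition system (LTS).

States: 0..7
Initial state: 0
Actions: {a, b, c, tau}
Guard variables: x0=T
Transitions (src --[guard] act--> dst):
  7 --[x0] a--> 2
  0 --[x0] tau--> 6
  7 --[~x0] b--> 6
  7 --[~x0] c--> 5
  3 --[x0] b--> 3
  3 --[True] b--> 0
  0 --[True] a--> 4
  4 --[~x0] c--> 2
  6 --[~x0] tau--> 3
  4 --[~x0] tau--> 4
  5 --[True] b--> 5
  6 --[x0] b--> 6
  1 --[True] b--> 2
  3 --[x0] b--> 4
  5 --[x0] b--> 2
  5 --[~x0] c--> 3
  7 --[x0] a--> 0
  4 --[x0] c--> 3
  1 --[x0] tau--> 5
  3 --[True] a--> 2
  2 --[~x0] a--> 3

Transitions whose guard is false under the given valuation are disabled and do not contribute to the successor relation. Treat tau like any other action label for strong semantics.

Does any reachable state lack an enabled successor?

Answer: DEADLOCK at state 2

Working:
Reachable = {0,2,3,4,6}
  0: a→4  tau→6  [2 out]
  2: ∅  [no exit]
  3: a→2  b→0  b→3  b→4  [4 out]
  4: c→3  [1 out]
  6: b→6  [1 out]
witness 2: a·c·a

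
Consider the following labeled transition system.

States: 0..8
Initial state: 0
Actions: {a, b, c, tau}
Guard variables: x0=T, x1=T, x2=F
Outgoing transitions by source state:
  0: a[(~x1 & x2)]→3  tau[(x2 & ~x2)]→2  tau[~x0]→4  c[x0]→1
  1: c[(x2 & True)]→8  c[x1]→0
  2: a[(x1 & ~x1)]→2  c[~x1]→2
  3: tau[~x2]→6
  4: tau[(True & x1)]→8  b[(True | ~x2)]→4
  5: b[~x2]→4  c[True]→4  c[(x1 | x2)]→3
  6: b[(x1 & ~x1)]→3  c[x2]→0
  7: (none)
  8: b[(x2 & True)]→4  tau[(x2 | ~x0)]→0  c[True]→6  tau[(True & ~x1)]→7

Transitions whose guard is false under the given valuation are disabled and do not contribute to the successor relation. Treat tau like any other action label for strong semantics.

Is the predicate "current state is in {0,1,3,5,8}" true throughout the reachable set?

Inv-set: {0,1,3,5,8}
Reach set: {0,1}
  0: safe
  1: safe

Answer: INVARIANT HOLDS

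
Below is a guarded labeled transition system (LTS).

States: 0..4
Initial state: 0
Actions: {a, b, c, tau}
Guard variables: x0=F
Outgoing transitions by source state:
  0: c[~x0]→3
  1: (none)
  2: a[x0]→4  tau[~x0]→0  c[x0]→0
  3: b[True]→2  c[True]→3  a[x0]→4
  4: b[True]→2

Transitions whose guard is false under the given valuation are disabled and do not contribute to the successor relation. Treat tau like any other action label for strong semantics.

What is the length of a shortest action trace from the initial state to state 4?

Layered search for 4:
  depth 0: {0}
  depth 1: {3}
  depth 2: {2}
4 never appears.

Answer: UNREACHABLE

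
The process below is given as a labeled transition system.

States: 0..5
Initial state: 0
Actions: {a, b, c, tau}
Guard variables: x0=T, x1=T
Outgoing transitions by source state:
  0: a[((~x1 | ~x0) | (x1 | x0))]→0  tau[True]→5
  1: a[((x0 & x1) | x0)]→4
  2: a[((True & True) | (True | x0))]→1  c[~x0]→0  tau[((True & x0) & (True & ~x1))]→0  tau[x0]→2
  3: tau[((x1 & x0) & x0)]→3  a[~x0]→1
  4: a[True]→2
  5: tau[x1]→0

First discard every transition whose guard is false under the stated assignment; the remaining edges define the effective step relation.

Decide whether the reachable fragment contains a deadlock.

Answer: DEADLOCK-FREE

Working:
R = {0,5}
  0: a→0  tau→5  [2 out]
  5: tau→0  [1 out]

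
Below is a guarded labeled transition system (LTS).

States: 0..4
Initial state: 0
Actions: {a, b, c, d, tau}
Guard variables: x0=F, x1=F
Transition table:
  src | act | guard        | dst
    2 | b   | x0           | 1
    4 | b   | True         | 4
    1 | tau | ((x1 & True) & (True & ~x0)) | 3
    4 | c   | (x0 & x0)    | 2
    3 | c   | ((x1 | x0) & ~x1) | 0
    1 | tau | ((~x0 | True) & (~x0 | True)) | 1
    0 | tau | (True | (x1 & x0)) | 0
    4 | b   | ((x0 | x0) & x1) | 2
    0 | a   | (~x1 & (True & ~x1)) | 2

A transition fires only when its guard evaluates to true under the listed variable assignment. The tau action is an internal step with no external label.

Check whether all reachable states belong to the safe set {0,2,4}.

Safe = {0,2,4}
Reach set: {0,2}
  0: safe
  2: safe

Answer: INVARIANT HOLDS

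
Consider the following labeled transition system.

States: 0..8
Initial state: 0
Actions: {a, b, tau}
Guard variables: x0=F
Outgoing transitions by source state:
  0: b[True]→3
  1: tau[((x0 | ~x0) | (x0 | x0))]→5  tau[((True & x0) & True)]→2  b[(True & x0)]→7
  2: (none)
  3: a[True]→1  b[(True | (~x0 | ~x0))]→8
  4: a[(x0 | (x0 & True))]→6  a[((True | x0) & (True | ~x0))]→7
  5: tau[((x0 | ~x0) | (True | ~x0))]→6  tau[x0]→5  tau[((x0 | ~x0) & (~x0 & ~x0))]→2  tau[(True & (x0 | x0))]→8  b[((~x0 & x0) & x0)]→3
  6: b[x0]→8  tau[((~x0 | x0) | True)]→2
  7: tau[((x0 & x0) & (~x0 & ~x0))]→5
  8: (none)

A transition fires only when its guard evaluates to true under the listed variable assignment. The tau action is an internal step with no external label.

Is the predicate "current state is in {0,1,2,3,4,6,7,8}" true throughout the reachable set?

Inv-set: {0,1,2,3,4,6,7,8}
Reachable = {0,1,2,3,5,6,8}
  0: ✓
  1: ✓
  2: ✓
  3: ✓
  5: outside
  6: ✓
  8: ✓
counterexample path to 5: b·a·tau

Answer: INVARIANT VIOLATED at state 5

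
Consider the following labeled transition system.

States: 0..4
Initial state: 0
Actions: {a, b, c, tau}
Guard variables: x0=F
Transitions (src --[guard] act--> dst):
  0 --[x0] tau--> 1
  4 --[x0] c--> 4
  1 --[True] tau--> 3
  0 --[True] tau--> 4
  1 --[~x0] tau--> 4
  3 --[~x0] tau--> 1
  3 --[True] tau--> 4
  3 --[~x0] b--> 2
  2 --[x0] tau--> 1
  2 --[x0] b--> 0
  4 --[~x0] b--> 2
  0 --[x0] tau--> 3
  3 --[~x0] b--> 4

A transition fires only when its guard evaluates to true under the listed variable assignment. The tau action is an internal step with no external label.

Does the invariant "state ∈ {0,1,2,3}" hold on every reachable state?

Inv-set: {0,1,2,3}
Reach set: {0,2,4}
  0: safe
  2: safe
  4: outside
reach 4 via tau — violates

Answer: INVARIANT VIOLATED at state 4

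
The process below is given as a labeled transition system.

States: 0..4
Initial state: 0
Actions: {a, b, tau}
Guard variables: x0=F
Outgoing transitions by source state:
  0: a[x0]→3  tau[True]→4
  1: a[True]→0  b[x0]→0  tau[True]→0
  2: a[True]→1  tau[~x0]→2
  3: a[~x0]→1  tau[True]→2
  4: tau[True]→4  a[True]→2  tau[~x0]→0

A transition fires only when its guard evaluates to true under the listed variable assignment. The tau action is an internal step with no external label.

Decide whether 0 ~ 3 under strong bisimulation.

Answer: NOT BISIMILAR

Trace:
Bisimulation quotient by refinement:
  π0 = {{0,1,2,3,4}}
  π1 = {{0},{1,2,3,4}}
  π2 = {{0},{1},{2,3},{4}}
Fixed point at round 3; 4 class(es).
0∈{0}, 3∈{2,3}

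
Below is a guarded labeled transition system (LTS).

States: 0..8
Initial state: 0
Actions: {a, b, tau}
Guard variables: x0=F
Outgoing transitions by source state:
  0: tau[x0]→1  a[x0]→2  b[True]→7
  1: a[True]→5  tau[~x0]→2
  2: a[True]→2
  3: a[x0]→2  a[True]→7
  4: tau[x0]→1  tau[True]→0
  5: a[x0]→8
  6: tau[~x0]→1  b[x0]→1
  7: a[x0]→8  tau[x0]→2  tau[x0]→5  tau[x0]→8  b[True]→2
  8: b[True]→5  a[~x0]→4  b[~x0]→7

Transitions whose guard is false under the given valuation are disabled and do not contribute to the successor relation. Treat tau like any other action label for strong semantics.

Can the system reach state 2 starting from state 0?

Answer: REACHABLE

Working:
11 transition(s) survive guard evaluation.
depth 0: {0}
depth 1: {7}  now seen {0,7}
depth 2: {2}  now seen {0,2,7}
Reachable = {0,2,7}
Path to 2: b·b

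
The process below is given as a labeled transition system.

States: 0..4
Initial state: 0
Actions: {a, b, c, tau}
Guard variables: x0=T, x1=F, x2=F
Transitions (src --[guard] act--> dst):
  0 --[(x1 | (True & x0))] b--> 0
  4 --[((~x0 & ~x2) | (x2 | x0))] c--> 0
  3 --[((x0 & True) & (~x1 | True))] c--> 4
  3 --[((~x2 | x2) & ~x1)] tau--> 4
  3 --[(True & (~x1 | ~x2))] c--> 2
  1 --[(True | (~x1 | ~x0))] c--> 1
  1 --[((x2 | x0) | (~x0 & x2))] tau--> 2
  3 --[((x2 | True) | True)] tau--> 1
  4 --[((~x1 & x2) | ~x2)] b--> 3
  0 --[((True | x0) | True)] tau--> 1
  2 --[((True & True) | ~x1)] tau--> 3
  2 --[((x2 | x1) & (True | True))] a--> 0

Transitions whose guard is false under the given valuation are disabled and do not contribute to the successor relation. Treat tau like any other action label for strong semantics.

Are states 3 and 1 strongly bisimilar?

Answer: NOT BISIMILAR

Analysis:
Compute ~ classes (split until stable):
  P[0] = {{0,1,2,3,4}}
  P[1] = {{0},{1,3},{2},{4}}
  P[2] = {{0},{1},{2},{3},{4}}
stable after 3 split(s): 5 block(s)
class of 3: {3}; class of 1: {1}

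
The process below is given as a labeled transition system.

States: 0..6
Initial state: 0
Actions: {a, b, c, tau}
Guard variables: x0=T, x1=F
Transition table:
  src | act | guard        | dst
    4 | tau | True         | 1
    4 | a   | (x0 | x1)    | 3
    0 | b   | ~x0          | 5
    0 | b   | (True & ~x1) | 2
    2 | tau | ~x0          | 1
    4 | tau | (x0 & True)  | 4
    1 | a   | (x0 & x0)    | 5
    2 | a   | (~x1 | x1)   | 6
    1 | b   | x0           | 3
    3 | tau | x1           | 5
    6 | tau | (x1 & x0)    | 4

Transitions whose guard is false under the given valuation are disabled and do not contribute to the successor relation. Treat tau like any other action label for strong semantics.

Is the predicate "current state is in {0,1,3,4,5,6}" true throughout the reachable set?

Answer: INVARIANT VIOLATED at state 2

Working:
Safe = {0,1,3,4,5,6}
Reachable = {0,2,6}
  0: ✓
  2: outside
  6: ✓
counterexample path to 2: b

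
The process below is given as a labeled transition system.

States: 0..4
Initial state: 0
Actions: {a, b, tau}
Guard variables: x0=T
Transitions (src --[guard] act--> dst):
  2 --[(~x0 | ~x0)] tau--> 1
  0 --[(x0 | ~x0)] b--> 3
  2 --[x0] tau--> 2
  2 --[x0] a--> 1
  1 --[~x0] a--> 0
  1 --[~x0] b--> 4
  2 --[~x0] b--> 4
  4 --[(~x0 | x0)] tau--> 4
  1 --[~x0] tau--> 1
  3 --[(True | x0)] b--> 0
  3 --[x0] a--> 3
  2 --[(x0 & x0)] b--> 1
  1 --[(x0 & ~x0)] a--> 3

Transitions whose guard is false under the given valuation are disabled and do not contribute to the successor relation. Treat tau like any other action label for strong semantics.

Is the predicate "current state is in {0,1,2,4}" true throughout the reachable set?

Answer: INVARIANT VIOLATED at state 3

Working:
Safe = {0,1,2,4}
Reachable = {0,3}
  0: safe
  3: VIOLATES
reach 3 via b — violates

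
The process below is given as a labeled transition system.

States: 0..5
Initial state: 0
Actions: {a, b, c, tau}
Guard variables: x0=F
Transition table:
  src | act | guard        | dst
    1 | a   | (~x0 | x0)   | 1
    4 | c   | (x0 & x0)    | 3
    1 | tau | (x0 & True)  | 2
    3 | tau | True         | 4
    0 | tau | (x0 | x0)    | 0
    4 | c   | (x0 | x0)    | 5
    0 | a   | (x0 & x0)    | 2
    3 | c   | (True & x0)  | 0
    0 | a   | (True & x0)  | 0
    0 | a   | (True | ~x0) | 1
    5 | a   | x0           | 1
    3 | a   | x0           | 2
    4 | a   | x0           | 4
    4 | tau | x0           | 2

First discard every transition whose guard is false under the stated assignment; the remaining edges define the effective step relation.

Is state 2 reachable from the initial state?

After dropping false guards: 3 live edges.
Layer 0: {0}
Layer 1: {1}  cumulative {0,1}
Reach set: {0,1}

Answer: UNREACHABLE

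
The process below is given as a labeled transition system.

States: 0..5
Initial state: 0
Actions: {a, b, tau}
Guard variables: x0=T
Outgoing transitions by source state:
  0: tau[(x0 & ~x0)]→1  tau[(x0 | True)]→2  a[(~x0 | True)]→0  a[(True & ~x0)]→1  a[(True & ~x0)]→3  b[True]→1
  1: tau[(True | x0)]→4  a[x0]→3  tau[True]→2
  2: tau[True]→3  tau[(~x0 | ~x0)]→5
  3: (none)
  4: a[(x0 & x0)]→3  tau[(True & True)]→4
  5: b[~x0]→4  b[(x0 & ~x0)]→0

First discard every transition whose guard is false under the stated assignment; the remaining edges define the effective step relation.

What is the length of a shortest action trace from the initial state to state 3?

Breadth-first toward 3:
  Layer 0: {0}
  Layer 1: {1,2}
  Layer 2: {3,4}
3 enters at depth 2; path b·a

Answer: 2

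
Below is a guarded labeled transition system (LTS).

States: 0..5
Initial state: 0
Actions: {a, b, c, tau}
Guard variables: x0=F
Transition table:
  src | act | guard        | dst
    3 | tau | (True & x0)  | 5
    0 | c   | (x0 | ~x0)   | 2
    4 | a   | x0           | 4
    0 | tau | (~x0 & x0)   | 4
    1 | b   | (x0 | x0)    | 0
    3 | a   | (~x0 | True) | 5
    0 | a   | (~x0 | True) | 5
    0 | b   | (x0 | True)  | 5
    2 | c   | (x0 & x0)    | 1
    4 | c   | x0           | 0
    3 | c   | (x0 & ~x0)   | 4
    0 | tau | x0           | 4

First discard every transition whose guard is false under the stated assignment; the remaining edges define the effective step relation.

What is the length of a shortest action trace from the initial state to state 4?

BFS to 4:
  Layer 0: {0}
  Layer 1: {2,5}
4 never appears.

Answer: UNREACHABLE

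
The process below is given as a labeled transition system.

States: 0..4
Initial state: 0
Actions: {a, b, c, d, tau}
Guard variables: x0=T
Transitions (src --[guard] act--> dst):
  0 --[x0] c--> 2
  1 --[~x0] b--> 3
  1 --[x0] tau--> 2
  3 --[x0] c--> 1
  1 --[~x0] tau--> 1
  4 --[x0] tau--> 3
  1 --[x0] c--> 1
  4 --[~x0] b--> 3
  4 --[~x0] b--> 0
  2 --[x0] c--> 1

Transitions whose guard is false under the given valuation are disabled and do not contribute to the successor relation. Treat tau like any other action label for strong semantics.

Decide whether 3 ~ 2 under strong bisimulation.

Answer: BISIMILAR

Working:
Bisimulation quotient by refinement:
  P[0] = {{0,1,2,3,4}}
  P[1] = {{0,2,3},{1},{4}}
  P[2] = {{0},{1},{2,3},{4}}
4 equivalence class(es) (converged in 3)
class of 3: {2,3}; class of 2: {2,3}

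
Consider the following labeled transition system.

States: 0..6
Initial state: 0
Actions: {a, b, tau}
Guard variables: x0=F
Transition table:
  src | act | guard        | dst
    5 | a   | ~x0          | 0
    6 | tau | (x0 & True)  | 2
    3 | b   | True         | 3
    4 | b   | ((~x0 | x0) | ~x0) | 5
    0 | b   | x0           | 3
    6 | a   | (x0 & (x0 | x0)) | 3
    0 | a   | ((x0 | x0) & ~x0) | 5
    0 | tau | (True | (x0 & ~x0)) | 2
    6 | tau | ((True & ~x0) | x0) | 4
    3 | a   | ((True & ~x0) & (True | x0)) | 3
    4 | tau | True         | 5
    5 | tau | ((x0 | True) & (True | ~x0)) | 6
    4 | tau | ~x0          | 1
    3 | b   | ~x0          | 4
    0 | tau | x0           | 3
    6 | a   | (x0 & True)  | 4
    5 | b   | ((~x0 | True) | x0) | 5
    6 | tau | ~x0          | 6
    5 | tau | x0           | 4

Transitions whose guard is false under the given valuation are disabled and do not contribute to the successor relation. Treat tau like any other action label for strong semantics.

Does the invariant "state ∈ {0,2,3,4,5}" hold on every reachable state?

Allowed set {0,2,3,4,5}
Reach set: {0,2}
  0: safe
  2: safe

Answer: INVARIANT HOLDS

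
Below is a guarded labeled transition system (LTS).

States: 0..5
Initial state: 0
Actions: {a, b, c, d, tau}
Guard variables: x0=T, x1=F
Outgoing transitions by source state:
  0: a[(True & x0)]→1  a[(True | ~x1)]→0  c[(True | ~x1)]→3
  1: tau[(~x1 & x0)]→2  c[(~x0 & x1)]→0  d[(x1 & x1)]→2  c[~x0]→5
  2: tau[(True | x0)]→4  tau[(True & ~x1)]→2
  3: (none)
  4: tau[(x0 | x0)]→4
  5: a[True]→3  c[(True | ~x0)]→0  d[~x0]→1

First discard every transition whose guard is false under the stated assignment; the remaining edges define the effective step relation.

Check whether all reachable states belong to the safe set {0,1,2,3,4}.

Answer: INVARIANT HOLDS

Trace:
Allowed set {0,1,2,3,4}
Reach set: {0,1,2,3,4}
  0: safe
  1: safe
  2: safe
  3: safe
  4: safe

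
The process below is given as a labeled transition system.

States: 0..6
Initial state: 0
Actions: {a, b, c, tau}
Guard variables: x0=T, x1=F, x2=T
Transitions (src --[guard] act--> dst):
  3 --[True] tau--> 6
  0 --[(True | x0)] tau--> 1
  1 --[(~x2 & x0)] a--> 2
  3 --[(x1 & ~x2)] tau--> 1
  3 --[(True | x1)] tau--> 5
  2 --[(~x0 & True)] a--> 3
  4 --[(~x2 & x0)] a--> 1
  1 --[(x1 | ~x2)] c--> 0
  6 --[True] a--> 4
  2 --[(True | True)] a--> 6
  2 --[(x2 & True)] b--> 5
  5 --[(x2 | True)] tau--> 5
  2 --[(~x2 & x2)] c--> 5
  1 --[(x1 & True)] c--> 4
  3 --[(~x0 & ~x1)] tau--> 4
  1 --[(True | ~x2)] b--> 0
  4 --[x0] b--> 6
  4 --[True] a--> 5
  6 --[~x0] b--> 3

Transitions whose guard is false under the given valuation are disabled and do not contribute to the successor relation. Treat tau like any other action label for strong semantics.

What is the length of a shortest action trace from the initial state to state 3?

Answer: UNREACHABLE

Working:
Layered search for 3:
  depth 0: {0}
  depth 1: {1}
3 never appears.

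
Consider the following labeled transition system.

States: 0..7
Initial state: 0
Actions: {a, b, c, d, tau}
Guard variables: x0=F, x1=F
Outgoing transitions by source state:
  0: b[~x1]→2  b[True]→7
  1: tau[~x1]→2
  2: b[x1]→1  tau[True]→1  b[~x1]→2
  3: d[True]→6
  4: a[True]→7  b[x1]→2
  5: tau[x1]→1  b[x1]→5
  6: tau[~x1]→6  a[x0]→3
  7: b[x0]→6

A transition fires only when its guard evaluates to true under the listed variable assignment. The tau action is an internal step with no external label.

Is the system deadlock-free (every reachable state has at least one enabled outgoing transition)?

Reachable = {0,1,2,7}
  0: b→2  b→7  [deg 2]
  1: tau→2  [deg 1]
  2: b→2  tau→1  [deg 2]
  7: ∅  [deadlock]
trace reaching 7: b

Answer: DEADLOCK at state 7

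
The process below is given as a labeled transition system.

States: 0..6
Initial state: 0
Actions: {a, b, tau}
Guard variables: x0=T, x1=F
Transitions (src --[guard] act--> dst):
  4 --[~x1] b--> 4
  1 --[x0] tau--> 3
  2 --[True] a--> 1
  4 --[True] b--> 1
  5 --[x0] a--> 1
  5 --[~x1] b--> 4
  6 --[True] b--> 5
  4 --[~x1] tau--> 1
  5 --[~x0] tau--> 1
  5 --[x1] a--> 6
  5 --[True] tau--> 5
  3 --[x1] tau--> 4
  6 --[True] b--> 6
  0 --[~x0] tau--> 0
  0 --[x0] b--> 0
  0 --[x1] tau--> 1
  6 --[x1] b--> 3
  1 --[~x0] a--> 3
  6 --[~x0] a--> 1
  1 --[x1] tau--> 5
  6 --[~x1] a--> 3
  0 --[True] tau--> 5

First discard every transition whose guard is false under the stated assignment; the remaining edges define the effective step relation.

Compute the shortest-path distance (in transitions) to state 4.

Answer: 2

Trace:
Breadth-first toward 4:
  depth 0: {0}
  depth 1: {5}
  depth 2: {1,4}
4 enters at depth 2; path tau·b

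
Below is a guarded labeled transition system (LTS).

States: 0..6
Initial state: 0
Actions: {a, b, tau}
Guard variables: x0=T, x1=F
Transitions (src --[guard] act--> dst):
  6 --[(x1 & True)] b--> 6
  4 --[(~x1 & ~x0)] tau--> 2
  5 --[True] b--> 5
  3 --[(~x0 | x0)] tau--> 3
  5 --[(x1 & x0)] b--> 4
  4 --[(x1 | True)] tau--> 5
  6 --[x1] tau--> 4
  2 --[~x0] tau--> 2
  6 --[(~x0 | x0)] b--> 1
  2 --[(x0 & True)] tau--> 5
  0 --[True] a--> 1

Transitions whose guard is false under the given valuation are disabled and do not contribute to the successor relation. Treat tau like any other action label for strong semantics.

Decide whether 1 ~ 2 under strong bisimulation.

Answer: NOT BISIMILAR

Analysis:
Refine partition for ~:
  round 0: {{0,1,2,3,4,5,6}}
  round 1: {{0},{1},{2,3,4},{5,6}}
  round 2: {{0},{1},{2,4},{3},{5},{6}}
stable after 3 split(s): 6 block(s)
1∈{1}, 2∈{2,4}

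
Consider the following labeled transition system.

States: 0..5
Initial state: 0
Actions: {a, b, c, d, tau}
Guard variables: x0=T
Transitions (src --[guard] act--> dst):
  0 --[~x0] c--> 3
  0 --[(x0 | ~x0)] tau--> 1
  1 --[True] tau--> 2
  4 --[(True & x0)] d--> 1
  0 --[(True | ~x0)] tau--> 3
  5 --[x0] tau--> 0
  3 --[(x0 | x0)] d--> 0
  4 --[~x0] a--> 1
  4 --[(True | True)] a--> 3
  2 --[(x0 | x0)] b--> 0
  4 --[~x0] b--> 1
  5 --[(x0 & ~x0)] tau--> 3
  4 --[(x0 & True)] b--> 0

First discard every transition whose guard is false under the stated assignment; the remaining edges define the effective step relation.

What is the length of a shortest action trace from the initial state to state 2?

Answer: 2

Working:
Layered search for 2:
  Layer 0: {0}
  Layer 1: {1,3}
  Layer 2: {2}
first hit 2 at d=2 via tau·tau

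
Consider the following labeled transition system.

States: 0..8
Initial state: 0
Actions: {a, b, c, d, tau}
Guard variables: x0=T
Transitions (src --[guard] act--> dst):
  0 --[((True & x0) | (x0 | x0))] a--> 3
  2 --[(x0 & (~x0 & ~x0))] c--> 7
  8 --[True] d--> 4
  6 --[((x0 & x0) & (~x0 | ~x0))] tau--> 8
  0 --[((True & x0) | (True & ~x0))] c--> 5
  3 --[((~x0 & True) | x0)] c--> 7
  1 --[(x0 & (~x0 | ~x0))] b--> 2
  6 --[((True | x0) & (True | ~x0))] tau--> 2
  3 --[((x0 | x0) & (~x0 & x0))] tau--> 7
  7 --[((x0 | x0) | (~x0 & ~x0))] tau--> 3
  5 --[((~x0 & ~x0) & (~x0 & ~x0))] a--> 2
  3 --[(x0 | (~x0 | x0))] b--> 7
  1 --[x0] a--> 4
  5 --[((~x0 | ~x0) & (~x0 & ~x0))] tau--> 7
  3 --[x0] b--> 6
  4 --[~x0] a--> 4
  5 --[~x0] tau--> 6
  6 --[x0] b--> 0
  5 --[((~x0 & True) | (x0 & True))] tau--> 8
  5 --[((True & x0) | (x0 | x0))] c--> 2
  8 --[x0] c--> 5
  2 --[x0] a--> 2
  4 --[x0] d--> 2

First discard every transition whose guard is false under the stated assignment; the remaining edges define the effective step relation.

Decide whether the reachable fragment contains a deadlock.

Reach set: {0,2,3,4,5,6,7,8}
  0: a→3  c→5  [2 out]
  2: a→2  [1 out]
  3: b→6  b→7  c→7  [3 out]
  4: d→2  [1 out]
  5: c→2  tau→8  [2 out]
  6: b→0  tau→2  [2 out]
  7: tau→3  [1 out]
  8: c→5  d→4  [2 out]

Answer: DEADLOCK-FREE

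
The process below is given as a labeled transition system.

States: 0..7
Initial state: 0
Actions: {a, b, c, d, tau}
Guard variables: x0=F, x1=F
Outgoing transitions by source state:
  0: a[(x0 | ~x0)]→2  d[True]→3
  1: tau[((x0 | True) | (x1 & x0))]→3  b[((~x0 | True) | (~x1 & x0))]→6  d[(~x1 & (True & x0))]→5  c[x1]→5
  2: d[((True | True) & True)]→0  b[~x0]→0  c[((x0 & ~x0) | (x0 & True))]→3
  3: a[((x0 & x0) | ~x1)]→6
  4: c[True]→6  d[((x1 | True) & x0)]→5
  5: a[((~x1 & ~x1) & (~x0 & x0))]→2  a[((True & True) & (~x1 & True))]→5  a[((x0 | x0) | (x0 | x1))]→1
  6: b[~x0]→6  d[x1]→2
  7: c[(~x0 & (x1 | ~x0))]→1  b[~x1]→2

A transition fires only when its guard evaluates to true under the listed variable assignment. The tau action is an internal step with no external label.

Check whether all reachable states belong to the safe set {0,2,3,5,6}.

Allowed set {0,2,3,5,6}
Reachable = {0,2,3,6}
  0: safe
  2: safe
  3: safe
  6: safe

Answer: INVARIANT HOLDS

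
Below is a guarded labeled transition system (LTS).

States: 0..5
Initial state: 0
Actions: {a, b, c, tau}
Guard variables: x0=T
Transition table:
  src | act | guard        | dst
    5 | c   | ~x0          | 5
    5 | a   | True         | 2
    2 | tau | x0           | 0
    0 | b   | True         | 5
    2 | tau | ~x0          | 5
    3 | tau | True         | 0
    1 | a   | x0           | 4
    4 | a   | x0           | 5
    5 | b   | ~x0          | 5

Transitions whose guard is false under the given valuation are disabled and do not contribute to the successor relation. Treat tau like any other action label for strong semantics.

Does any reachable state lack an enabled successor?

R = {0,2,5}
  0: b→5  [1 out]
  2: tau→0  [1 out]
  5: a→2  [1 out]

Answer: DEADLOCK-FREE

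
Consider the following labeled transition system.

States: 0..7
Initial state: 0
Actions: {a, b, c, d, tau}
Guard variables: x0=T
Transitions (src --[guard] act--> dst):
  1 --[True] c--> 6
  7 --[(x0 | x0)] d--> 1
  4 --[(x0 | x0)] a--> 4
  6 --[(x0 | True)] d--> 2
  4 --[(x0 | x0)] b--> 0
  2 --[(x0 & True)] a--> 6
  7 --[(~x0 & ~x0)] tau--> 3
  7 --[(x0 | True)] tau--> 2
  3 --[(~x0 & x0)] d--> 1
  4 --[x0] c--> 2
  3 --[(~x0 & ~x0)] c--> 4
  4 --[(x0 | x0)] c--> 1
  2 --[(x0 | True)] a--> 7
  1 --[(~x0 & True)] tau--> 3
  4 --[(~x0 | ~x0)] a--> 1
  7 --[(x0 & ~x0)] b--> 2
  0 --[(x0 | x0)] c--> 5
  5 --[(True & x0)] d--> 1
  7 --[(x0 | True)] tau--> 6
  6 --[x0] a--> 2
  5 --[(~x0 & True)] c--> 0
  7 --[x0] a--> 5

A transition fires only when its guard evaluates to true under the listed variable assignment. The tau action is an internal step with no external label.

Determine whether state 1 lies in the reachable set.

Answer: REACHABLE

Analysis:
After dropping false guards: 15 live edges.
depth 0: {0}
depth 1: {5}  now seen {0,5}
depth 2: {1}  now seen {0,1,5}
depth 3: {6}  now seen {0,1,5,6}
depth 4: {2}  now seen {0,1,2,5,6}
depth 5: {7}  now seen {0,1,2,5,6,7}
Reachable = {0,1,2,5,6,7}
trace reaching 1: c·d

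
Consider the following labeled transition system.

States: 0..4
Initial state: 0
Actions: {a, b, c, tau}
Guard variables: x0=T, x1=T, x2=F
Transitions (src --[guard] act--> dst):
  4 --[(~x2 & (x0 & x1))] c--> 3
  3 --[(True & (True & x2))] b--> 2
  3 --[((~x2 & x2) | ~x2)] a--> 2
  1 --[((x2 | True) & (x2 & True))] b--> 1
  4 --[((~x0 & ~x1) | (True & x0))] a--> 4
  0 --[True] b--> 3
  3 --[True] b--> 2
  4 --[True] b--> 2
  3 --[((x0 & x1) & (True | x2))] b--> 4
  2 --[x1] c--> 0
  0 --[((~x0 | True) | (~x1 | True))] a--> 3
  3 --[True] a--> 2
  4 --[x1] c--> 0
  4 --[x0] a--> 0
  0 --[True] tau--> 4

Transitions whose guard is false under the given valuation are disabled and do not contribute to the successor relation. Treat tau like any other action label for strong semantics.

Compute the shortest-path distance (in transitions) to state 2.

BFS to 2:
  L0 = {0}
  L1 = {3,4}
  L2 = {2}
2 enters at depth 2; path a·a

Answer: 2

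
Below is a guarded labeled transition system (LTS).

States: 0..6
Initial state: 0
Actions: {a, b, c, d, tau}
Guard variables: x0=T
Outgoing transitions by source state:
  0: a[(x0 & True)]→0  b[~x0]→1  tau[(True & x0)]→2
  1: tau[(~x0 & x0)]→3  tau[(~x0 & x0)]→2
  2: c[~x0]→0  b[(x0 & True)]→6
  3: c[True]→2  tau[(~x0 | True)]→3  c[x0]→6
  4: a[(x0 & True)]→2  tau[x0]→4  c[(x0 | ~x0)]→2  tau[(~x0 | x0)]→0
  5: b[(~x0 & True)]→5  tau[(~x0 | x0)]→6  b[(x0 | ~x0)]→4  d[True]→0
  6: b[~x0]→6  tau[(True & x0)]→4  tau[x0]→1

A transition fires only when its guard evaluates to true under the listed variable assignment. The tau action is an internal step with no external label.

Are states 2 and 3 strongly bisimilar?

Answer: NOT BISIMILAR

Working:
Refine partition for ~:
  π0 = {{0,1,2,3,4,5,6}}
  π1 = {{0},{1},{2},{3},{4},{5},{6}}
stable after 2 split(s): 7 block(s)
2∈{2}, 3∈{3}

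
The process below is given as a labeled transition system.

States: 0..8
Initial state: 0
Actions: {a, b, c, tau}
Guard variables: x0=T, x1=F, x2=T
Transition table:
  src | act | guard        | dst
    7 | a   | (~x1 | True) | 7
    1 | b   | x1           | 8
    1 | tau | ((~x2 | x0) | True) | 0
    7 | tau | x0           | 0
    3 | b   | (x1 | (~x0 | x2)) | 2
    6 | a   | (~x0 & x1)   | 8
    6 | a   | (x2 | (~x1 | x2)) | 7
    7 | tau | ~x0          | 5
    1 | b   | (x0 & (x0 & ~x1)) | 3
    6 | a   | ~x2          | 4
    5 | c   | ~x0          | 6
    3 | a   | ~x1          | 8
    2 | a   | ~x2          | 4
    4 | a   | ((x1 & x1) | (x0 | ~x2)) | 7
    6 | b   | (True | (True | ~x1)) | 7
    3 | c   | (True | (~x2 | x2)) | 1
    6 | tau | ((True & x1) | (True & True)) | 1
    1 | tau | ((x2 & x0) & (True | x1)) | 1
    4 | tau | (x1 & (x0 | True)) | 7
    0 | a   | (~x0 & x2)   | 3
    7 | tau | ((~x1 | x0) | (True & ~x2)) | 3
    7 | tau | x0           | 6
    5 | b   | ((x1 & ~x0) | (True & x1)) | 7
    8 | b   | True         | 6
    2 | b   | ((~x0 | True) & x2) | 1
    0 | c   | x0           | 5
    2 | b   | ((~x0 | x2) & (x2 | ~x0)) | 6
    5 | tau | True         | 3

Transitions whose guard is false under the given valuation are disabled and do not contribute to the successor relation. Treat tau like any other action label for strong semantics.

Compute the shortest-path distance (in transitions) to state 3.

Breadth-first toward 3:
  L0 = {0}
  L1 = {5}
  L2 = {3}
first hit 3 at d=2 via c·tau

Answer: 2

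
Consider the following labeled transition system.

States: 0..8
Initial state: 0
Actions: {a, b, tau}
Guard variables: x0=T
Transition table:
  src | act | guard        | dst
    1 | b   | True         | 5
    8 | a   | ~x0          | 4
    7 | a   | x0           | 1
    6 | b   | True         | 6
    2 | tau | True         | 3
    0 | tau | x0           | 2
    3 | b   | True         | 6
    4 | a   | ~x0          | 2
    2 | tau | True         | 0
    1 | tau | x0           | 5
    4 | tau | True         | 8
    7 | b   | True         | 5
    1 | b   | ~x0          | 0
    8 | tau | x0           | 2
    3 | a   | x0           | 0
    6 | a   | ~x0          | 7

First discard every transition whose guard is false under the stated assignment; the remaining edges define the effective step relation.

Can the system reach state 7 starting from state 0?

Answer: UNREACHABLE

Analysis:
After dropping false guards: 12 live edges.
depth 0: {0}
depth 1: {2}  cumulative {0,2}
depth 2: {3}  cumulative {0,2,3}
depth 3: {6}  cumulative {0,2,3,6}
Reachable = {0,2,3,6}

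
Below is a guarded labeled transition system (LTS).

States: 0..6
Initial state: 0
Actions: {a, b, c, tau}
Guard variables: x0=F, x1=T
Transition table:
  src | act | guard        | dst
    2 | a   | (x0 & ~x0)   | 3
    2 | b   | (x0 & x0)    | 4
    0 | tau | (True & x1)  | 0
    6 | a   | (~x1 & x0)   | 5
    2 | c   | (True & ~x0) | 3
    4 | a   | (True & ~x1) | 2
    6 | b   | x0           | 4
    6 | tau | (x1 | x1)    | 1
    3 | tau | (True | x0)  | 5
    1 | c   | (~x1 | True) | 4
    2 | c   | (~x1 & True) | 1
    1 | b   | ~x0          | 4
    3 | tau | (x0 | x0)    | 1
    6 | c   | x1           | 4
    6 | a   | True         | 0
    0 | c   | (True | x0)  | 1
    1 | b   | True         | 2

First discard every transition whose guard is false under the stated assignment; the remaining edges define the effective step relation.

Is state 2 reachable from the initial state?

Answer: REACHABLE

Analysis:
10 transition(s) survive guard evaluation.
L0 = {0}
L1 = {1}  now seen {0,1}
L2 = {2,4}  now seen {0,1,2,4}
L3 = {3}  now seen {0,1,2,3,4}
L4 = {5}  now seen {0,1,2,3,4,5}
Reachable = {0,1,2,3,4,5}
Path to 2: c·b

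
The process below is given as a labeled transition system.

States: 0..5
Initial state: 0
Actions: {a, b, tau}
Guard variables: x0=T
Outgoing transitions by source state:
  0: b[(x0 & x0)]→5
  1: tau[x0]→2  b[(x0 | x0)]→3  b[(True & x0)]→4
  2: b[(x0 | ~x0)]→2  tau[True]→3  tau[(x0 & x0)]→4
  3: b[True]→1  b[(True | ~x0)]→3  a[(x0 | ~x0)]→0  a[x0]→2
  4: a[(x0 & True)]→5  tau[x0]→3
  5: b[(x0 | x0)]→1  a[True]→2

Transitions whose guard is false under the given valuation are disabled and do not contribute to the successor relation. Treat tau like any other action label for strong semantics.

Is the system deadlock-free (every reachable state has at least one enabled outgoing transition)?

Answer: DEADLOCK-FREE

Analysis:
Reachable = {0,1,2,3,4,5}
  0: b→5  [1 exit(s)]
  1: b→3  b→4  tau→2  [3 exit(s)]
  2: b→2  tau→3  tau→4  [3 exit(s)]
  3: a→0  a→2  b→1  b→3  [4 exit(s)]
  4: a→5  tau→3  [2 exit(s)]
  5: a→2  b→1  [2 exit(s)]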